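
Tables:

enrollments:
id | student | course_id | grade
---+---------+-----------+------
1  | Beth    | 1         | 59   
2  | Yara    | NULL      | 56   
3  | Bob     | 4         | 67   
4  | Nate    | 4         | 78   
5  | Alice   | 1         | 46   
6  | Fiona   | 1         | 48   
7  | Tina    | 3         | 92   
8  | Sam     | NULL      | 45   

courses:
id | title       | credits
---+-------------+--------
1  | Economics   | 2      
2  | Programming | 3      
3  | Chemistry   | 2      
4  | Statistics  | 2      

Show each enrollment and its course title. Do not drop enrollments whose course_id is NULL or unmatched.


LEFT JOIN keeps every row from enrollments (the left table); where course_id has no match in courses, the course columns become NULL. Walk through each enrollment:
  - enrollment 1 (Beth): course_id=1 -> matches Economics
  - enrollment 2 (Yara): course_id=NULL, no match -> kept with NULL
  - enrollment 3 (Bob): course_id=4 -> matches Statistics
  - enrollment 4 (Nate): course_id=4 -> matches Statistics
  - enrollment 5 (Alice): course_id=1 -> matches Economics
  - enrollment 6 (Fiona): course_id=1 -> matches Economics
  - enrollment 7 (Tina): course_id=3 -> matches Chemistry
  - enrollment 8 (Sam): course_id=NULL, no match -> kept with NULL
All 8 rows appear; 2 have NULL course.

SQL:
SELECT a.student, b.title AS course
FROM enrollments a
LEFT JOIN courses b ON a.course_id = b.id

Result:
student | course    
--------+-----------
Beth    | Economics 
Yara    | NULL      
Bob     | Statistics
Nate    | Statistics
Alice   | Economics 
Fiona   | Economics 
Tina    | Chemistry 
Sam     | NULL      


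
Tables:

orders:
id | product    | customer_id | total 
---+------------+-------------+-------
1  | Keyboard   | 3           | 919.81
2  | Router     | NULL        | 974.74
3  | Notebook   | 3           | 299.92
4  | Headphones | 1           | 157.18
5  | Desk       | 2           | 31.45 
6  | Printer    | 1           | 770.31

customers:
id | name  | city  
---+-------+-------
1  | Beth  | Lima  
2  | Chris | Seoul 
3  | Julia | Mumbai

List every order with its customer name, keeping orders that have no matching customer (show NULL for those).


LEFT JOIN keeps every row from orders (the left table); where customer_id has no match in customers, the customer columns become NULL. Walk through each order:
  - order 1 (Keyboard): customer_id=3 -> matches Julia
  - order 2 (Router): customer_id=NULL, no match -> kept with NULL
  - order 3 (Notebook): customer_id=3 -> matches Julia
  - order 4 (Headphones): customer_id=1 -> matches Beth
  - order 5 (Desk): customer_id=2 -> matches Chris
  - order 6 (Printer): customer_id=1 -> matches Beth
All 6 rows appear; 1 has NULL customer.

SQL:
SELECT a.product, b.name AS customer
FROM orders a
LEFT JOIN customers b ON a.customer_id = b.id

Result:
product    | customer
-----------+---------
Keyboard   | Julia   
Router     | NULL    
Notebook   | Julia   
Headphones | Beth    
Desk       | Chris   
Printer    | Beth    


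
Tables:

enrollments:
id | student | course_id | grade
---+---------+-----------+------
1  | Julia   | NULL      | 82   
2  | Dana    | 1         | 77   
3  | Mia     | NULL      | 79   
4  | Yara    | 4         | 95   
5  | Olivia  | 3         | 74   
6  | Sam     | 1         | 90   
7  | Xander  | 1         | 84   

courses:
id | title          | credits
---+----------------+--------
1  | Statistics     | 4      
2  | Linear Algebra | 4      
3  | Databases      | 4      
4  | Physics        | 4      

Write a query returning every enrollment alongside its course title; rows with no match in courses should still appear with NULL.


LEFT JOIN keeps every row from enrollments (the left table); where course_id has no match in courses, the course columns become NULL. Walk through each enrollment:
  - enrollment 1 (Julia): course_id=NULL, no match -> kept with NULL
  - enrollment 2 (Dana): course_id=1 -> matches Statistics
  - enrollment 3 (Mia): course_id=NULL, no match -> kept with NULL
  - enrollment 4 (Yara): course_id=4 -> matches Physics
  - enrollment 5 (Olivia): course_id=3 -> matches Databases
  - enrollment 6 (Sam): course_id=1 -> matches Statistics
  - enrollment 7 (Xander): course_id=1 -> matches Statistics
All 7 rows appear; 2 have NULL course.

SQL:
SELECT a.student, b.title AS course
FROM enrollments a
LEFT JOIN courses b ON a.course_id = b.id

Result:
student | course    
--------+-----------
Julia   | NULL      
Dana    | Statistics
Mia     | NULL      
Yara    | Physics   
Olivia  | Databases 
Sam     | Statistics
Xander  | Statistics


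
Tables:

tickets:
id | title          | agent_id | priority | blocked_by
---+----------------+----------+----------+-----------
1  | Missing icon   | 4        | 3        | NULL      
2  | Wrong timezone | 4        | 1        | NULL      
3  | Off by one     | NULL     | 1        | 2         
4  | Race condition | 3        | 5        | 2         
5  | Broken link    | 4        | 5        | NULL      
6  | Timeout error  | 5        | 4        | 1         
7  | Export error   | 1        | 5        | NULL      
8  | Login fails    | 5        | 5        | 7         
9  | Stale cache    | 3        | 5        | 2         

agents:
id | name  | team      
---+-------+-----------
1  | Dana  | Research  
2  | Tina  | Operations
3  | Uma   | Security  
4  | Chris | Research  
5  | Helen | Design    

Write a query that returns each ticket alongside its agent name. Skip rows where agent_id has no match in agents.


INNER JOIN keeps only tickets rows whose agent_id matches an id in agents. Walk through each ticket:
  - ticket 1 (Missing icon): agent_id=4 -> matches Chris
  - ticket 2 (Wrong timezone): agent_id=4 -> matches Chris
  - ticket 3 (Off by one): agent_id=NULL, no match -> dropped
  - ticket 4 (Race condition): agent_id=3 -> matches Uma
  - ticket 5 (Broken link): agent_id=4 -> matches Chris
  - ticket 6 (Timeout error): agent_id=5 -> matches Helen
  - ticket 7 (Export error): agent_id=1 -> matches Dana
  - ticket 8 (Login fails): agent_id=5 -> matches Helen
  - ticket 9 (Stale cache): agent_id=3 -> matches Uma
So 1 of 9 rows is dropped.

SQL:
SELECT a.title, b.name AS agent
FROM tickets a
INNER JOIN agents b ON a.agent_id = b.id

Result:
title          | agent
---------------+------
Missing icon   | Chris
Wrong timezone | Chris
Race condition | Uma  
Broken link    | Chris
Timeout error  | Helen
Export error   | Dana 
Login fails    | Helen
Stale cache    | Uma  


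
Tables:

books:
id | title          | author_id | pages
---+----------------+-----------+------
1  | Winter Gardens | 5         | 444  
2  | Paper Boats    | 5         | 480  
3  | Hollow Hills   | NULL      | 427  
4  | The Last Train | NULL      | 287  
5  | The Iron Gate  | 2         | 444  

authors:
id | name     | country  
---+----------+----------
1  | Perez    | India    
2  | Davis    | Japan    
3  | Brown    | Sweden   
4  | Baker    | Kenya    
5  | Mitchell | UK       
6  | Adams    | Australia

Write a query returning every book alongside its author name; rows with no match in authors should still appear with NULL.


LEFT JOIN keeps every row from books (the left table); where author_id has no match in authors, the author columns become NULL. Walk through each book:
  - book 1 (Winter Gardens): author_id=5 -> matches Mitchell
  - book 2 (Paper Boats): author_id=5 -> matches Mitchell
  - book 3 (Hollow Hills): author_id=NULL, no match -> kept with NULL
  - book 4 (The Last Train): author_id=NULL, no match -> kept with NULL
  - book 5 (The Iron Gate): author_id=2 -> matches Davis
All 5 rows appear; 2 have NULL author.

SQL:
SELECT a.title, b.name AS author
FROM books a
LEFT JOIN authors b ON a.author_id = b.id

Result:
title          | author  
---------------+---------
Winter Gardens | Mitchell
Paper Boats    | Mitchell
Hollow Hills   | NULL    
The Last Train | NULL    
The Iron Gate  | Davis   


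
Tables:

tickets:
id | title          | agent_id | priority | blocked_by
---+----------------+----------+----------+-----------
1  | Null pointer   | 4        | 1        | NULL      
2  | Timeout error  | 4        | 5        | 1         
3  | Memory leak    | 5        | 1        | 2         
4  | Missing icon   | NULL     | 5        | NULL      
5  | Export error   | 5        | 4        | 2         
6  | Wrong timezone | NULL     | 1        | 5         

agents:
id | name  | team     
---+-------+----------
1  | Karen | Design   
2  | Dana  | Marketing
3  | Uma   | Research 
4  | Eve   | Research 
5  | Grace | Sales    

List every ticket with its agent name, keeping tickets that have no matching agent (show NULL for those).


LEFT JOIN keeps every row from tickets (the left table); where agent_id has no match in agents, the agent columns become NULL. Walk through each ticket:
  - ticket 1 (Null pointer): agent_id=4 -> matches Eve
  - ticket 2 (Timeout error): agent_id=4 -> matches Eve
  - ticket 3 (Memory leak): agent_id=5 -> matches Grace
  - ticket 4 (Missing icon): agent_id=NULL, no match -> kept with NULL
  - ticket 5 (Export error): agent_id=5 -> matches Grace
  - ticket 6 (Wrong timezone): agent_id=NULL, no match -> kept with NULL
All 6 rows appear; 2 have NULL agent.

SQL:
SELECT a.title, b.name AS agent
FROM tickets a
LEFT JOIN agents b ON a.agent_id = b.id

Result:
title          | agent
---------------+------
Null pointer   | Eve  
Timeout error  | Eve  
Memory leak    | Grace
Missing icon   | NULL 
Export error   | Grace
Wrong timezone | NULL 


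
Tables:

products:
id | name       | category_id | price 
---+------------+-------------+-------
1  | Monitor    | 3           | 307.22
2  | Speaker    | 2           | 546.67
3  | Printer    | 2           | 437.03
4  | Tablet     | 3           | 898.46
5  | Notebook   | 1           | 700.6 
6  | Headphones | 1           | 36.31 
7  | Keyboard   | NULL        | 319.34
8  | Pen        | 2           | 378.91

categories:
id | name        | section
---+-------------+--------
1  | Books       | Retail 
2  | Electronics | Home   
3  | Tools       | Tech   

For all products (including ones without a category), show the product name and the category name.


LEFT JOIN keeps every row from products (the left table); where category_id has no match in categories, the category columns become NULL. Walk through each product:
  - product 1 (Monitor): category_id=3 -> matches Tools
  - product 2 (Speaker): category_id=2 -> matches Electronics
  - product 3 (Printer): category_id=2 -> matches Electronics
  - product 4 (Tablet): category_id=3 -> matches Tools
  - product 5 (Notebook): category_id=1 -> matches Books
  - product 6 (Headphones): category_id=1 -> matches Books
  - product 7 (Keyboard): category_id=NULL, no match -> kept with NULL
  - product 8 (Pen): category_id=2 -> matches Electronics
All 8 rows appear; 1 has NULL category.

SQL:
SELECT a.name, b.name AS category
FROM products a
LEFT JOIN categories b ON a.category_id = b.id

Result:
name       | category   
-----------+------------
Monitor    | Tools      
Speaker    | Electronics
Printer    | Electronics
Tablet     | Tools      
Notebook   | Books      
Headphones | Books      
Keyboard   | NULL       
Pen        | Electronics


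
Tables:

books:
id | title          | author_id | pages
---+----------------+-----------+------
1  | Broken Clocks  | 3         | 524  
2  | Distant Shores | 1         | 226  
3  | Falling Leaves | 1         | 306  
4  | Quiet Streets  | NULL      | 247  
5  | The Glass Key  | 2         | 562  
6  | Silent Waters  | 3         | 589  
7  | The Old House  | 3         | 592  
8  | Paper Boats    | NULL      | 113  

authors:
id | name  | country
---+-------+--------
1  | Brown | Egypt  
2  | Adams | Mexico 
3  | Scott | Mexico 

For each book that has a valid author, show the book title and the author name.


INNER JOIN keeps only books rows whose author_id matches an id in authors. Walk through each book:
  - book 1 (Broken Clocks): author_id=3 -> matches Scott
  - book 2 (Distant Shores): author_id=1 -> matches Brown
  - book 3 (Falling Leaves): author_id=1 -> matches Brown
  - book 4 (Quiet Streets): author_id=NULL, no match -> dropped
  - book 5 (The Glass Key): author_id=2 -> matches Adams
  - book 6 (Silent Waters): author_id=3 -> matches Scott
  - book 7 (The Old House): author_id=3 -> matches Scott
  - book 8 (Paper Boats): author_id=NULL, no match -> dropped
So 2 of 8 rows are dropped.

SQL:
SELECT a.title, b.name AS author
FROM books a
INNER JOIN authors b ON a.author_id = b.id

Result:
title          | author
---------------+-------
Broken Clocks  | Scott 
Distant Shores | Brown 
Falling Leaves | Brown 
The Glass Key  | Adams 
Silent Waters  | Scott 
The Old House  | Scott 


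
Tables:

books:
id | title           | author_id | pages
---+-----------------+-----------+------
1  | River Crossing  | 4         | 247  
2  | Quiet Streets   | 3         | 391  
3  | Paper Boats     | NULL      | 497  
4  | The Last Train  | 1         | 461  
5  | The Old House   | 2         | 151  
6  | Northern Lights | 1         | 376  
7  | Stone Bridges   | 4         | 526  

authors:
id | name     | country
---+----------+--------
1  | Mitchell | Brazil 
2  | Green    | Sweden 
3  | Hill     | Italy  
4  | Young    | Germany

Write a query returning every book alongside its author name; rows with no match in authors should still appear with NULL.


LEFT JOIN keeps every row from books (the left table); where author_id has no match in authors, the author columns become NULL. Walk through each book:
  - book 1 (River Crossing): author_id=4 -> matches Young
  - book 2 (Quiet Streets): author_id=3 -> matches Hill
  - book 3 (Paper Boats): author_id=NULL, no match -> kept with NULL
  - book 4 (The Last Train): author_id=1 -> matches Mitchell
  - book 5 (The Old House): author_id=2 -> matches Green
  - book 6 (Northern Lights): author_id=1 -> matches Mitchell
  - book 7 (Stone Bridges): author_id=4 -> matches Young
All 7 rows appear; 1 has NULL author.

SQL:
SELECT a.title, b.name AS author
FROM books a
LEFT JOIN authors b ON a.author_id = b.id

Result:
title           | author  
----------------+---------
River Crossing  | Young   
Quiet Streets   | Hill    
Paper Boats     | NULL    
The Last Train  | Mitchell
The Old House   | Green   
Northern Lights | Mitchell
Stone Bridges   | Young   


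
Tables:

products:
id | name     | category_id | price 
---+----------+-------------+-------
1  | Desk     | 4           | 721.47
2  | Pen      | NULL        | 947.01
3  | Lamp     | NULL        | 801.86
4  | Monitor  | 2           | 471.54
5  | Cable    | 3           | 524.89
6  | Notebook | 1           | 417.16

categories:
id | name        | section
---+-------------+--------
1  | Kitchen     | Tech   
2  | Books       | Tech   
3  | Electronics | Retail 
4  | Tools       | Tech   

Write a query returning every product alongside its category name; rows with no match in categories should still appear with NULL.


LEFT JOIN keeps every row from products (the left table); where category_id has no match in categories, the category columns become NULL. Walk through each product:
  - product 1 (Desk): category_id=4 -> matches Tools
  - product 2 (Pen): category_id=NULL, no match -> kept with NULL
  - product 3 (Lamp): category_id=NULL, no match -> kept with NULL
  - product 4 (Monitor): category_id=2 -> matches Books
  - product 5 (Cable): category_id=3 -> matches Electronics
  - product 6 (Notebook): category_id=1 -> matches Kitchen
All 6 rows appear; 2 have NULL category.

SQL:
SELECT a.name, b.name AS category
FROM products a
LEFT JOIN categories b ON a.category_id = b.id

Result:
name     | category   
---------+------------
Desk     | Tools      
Pen      | NULL       
Lamp     | NULL       
Monitor  | Books      
Cable    | Electronics
Notebook | Kitchen    


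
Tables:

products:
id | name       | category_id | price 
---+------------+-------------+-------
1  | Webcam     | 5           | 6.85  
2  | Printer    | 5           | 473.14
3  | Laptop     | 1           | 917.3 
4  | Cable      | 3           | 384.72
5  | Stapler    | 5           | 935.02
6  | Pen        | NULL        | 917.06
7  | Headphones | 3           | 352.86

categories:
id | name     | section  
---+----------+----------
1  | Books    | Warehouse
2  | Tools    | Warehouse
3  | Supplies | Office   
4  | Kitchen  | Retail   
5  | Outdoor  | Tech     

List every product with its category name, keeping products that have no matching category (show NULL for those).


LEFT JOIN keeps every row from products (the left table); where category_id has no match in categories, the category columns become NULL. Walk through each product:
  - product 1 (Webcam): category_id=5 -> matches Outdoor
  - product 2 (Printer): category_id=5 -> matches Outdoor
  - product 3 (Laptop): category_id=1 -> matches Books
  - product 4 (Cable): category_id=3 -> matches Supplies
  - product 5 (Stapler): category_id=5 -> matches Outdoor
  - product 6 (Pen): category_id=NULL, no match -> kept with NULL
  - product 7 (Headphones): category_id=3 -> matches Supplies
All 7 rows appear; 1 has NULL category.

SQL:
SELECT a.name, b.name AS category
FROM products a
LEFT JOIN categories b ON a.category_id = b.id

Result:
name       | category
-----------+---------
Webcam     | Outdoor 
Printer    | Outdoor 
Laptop     | Books   
Cable      | Supplies
Stapler    | Outdoor 
Pen        | NULL    
Headphones | Supplies


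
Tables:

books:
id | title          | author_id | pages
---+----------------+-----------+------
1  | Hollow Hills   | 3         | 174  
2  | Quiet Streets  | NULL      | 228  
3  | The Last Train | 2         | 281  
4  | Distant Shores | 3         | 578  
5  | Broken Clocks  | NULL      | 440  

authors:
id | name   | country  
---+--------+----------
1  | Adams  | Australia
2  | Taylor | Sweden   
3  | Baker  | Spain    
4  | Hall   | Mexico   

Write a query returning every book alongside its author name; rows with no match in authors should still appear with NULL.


LEFT JOIN keeps every row from books (the left table); where author_id has no match in authors, the author columns become NULL. Walk through each book:
  - book 1 (Hollow Hills): author_id=3 -> matches Baker
  - book 2 (Quiet Streets): author_id=NULL, no match -> kept with NULL
  - book 3 (The Last Train): author_id=2 -> matches Taylor
  - book 4 (Distant Shores): author_id=3 -> matches Baker
  - book 5 (Broken Clocks): author_id=NULL, no match -> kept with NULL
All 5 rows appear; 2 have NULL author.

SQL:
SELECT a.title, b.name AS author
FROM books a
LEFT JOIN authors b ON a.author_id = b.id

Result:
title          | author
---------------+-------
Hollow Hills   | Baker 
Quiet Streets  | NULL  
The Last Train | Taylor
Distant Shores | Baker 
Broken Clocks  | NULL  


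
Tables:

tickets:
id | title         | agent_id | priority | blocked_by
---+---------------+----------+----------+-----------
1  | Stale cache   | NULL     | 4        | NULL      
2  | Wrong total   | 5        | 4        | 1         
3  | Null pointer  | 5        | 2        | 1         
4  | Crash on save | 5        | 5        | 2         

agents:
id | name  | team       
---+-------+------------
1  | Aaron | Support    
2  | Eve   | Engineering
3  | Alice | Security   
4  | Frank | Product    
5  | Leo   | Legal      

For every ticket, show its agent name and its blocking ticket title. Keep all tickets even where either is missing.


Two LEFT JOINs from the same base table tickets: one to agents via agent_id, one to tickets itself via blocked_by. Both are LEFT so every ticket is preserved.
Match against agents:
  - ticket 1 (Stale cache): agent_id=NULL, no match -> kept with NULL
  - ticket 2 (Wrong total): agent_id=5 -> matches Leo
  - ticket 3 (Null pointer): agent_id=5 -> matches Leo
  - ticket 4 (Crash on save): agent_id=5 -> matches Leo
Match against tickets (self):
  - ticket 1 (Stale cache): blocked_by=NULL -> NULL
  - ticket 2 (Wrong total): blocked_by=1 -> Stale cache
  - ticket 3 (Null pointer): blocked_by=1 -> Stale cache
  - ticket 4 (Crash on save): blocked_by=2 -> Wrong total

SQL:
SELECT a.title, b.name AS agent, c.title AS blocked_by
FROM tickets a
LEFT JOIN agents b ON a.agent_id = b.id
LEFT JOIN tickets c ON a.blocked_by = c.id

Result:
title         | agent | blocked_by 
--------------+-------+------------
Stale cache   | NULL  | NULL       
Wrong total   | Leo   | Stale cache
Null pointer  | Leo   | Stale cache
Crash on save | Leo   | Wrong total


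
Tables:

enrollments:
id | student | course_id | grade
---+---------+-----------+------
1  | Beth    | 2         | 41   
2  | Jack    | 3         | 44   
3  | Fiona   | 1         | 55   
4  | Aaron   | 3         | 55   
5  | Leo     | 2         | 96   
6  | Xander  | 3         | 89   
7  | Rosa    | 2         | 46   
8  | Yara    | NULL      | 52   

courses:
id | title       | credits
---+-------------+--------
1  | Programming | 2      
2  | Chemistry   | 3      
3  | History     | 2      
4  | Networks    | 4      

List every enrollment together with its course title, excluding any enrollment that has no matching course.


INNER JOIN keeps only enrollments rows whose course_id matches an id in courses. Walk through each enrollment:
  - enrollment 1 (Beth): course_id=2 -> matches Chemistry
  - enrollment 2 (Jack): course_id=3 -> matches History
  - enrollment 3 (Fiona): course_id=1 -> matches Programming
  - enrollment 4 (Aaron): course_id=3 -> matches History
  - enrollment 5 (Leo): course_id=2 -> matches Chemistry
  - enrollment 6 (Xander): course_id=3 -> matches History
  - enrollment 7 (Rosa): course_id=2 -> matches Chemistry
  - enrollment 8 (Yara): course_id=NULL, no match -> dropped
So 1 of 8 rows is dropped.

SQL:
SELECT a.student, b.title AS course
FROM enrollments a
INNER JOIN courses b ON a.course_id = b.id

Result:
student | course     
--------+------------
Beth    | Chemistry  
Jack    | History    
Fiona   | Programming
Aaron   | History    
Leo     | Chemistry  
Xander  | History    
Rosa    | Chemistry  


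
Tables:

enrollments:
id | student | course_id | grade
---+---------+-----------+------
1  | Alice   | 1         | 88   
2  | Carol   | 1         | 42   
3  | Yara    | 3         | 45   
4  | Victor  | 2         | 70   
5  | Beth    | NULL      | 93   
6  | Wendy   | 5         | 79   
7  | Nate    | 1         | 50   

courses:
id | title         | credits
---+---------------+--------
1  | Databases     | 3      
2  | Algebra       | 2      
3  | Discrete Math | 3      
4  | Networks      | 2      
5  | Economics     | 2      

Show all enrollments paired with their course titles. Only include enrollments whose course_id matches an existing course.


INNER JOIN keeps only enrollments rows whose course_id matches an id in courses. Walk through each enrollment:
  - enrollment 1 (Alice): course_id=1 -> matches Databases
  - enrollment 2 (Carol): course_id=1 -> matches Databases
  - enrollment 3 (Yara): course_id=3 -> matches Discrete Math
  - enrollment 4 (Victor): course_id=2 -> matches Algebra
  - enrollment 5 (Beth): course_id=NULL, no match -> dropped
  - enrollment 6 (Wendy): course_id=5 -> matches Economics
  - enrollment 7 (Nate): course_id=1 -> matches Databases
So 1 of 7 rows is dropped.

SQL:
SELECT a.student, b.title AS course
FROM enrollments a
INNER JOIN courses b ON a.course_id = b.id

Result:
student | course       
--------+--------------
Alice   | Databases    
Carol   | Databases    
Yara    | Discrete Math
Victor  | Algebra      
Wendy   | Economics    
Nate    | Databases    


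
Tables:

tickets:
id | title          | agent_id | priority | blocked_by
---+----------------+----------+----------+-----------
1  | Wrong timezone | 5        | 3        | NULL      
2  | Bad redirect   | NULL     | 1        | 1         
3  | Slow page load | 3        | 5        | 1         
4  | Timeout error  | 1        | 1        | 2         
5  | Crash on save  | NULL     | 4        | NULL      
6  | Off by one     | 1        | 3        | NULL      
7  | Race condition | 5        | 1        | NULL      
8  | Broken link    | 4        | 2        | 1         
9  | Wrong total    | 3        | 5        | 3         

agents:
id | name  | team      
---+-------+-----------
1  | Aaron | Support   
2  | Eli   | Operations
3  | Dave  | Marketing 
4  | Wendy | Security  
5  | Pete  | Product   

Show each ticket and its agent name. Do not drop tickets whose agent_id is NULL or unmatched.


LEFT JOIN keeps every row from tickets (the left table); where agent_id has no match in agents, the agent columns become NULL. Walk through each ticket:
  - ticket 1 (Wrong timezone): agent_id=5 -> matches Pete
  - ticket 2 (Bad redirect): agent_id=NULL, no match -> kept with NULL
  - ticket 3 (Slow page load): agent_id=3 -> matches Dave
  - ticket 4 (Timeout error): agent_id=1 -> matches Aaron
  - ticket 5 (Crash on save): agent_id=NULL, no match -> kept with NULL
  - ticket 6 (Off by one): agent_id=1 -> matches Aaron
  - ticket 7 (Race condition): agent_id=5 -> matches Pete
  - ticket 8 (Broken link): agent_id=4 -> matches Wendy
  - ticket 9 (Wrong total): agent_id=3 -> matches Dave
All 9 rows appear; 2 have NULL agent.

SQL:
SELECT a.title, b.name AS agent
FROM tickets a
LEFT JOIN agents b ON a.agent_id = b.id

Result:
title          | agent
---------------+------
Wrong timezone | Pete 
Bad redirect   | NULL 
Slow page load | Dave 
Timeout error  | Aaron
Crash on save  | NULL 
Off by one     | Aaron
Race condition | Pete 
Broken link    | Wendy
Wrong total    | Dave 


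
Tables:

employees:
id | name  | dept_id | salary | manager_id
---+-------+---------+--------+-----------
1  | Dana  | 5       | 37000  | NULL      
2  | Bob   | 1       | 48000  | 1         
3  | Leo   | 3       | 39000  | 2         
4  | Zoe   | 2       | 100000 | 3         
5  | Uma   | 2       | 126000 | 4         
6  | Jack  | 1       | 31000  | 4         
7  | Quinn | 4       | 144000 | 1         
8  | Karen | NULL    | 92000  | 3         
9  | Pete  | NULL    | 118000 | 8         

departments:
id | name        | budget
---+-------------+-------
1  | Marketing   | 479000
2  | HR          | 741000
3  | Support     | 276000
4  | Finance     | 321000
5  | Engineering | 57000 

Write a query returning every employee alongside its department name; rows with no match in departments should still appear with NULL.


LEFT JOIN keeps every row from employees (the left table); where dept_id has no match in departments, the department columns become NULL. Walk through each employee:
  - employee 1 (Dana): dept_id=5 -> matches Engineering
  - employee 2 (Bob): dept_id=1 -> matches Marketing
  - employee 3 (Leo): dept_id=3 -> matches Support
  - employee 4 (Zoe): dept_id=2 -> matches HR
  - employee 5 (Uma): dept_id=2 -> matches HR
  - employee 6 (Jack): dept_id=1 -> matches Marketing
  - employee 7 (Quinn): dept_id=4 -> matches Finance
  - employee 8 (Karen): dept_id=NULL, no match -> kept with NULL
  - employee 9 (Pete): dept_id=NULL, no match -> kept with NULL
All 9 rows appear; 2 have NULL department.

SQL:
SELECT a.name, b.name AS department
FROM employees a
LEFT JOIN departments b ON a.dept_id = b.id

Result:
name  | department 
------+------------
Dana  | Engineering
Bob   | Marketing  
Leo   | Support    
Zoe   | HR         
Uma   | HR         
Jack  | Marketing  
Quinn | Finance    
Karen | NULL       
Pete  | NULL       


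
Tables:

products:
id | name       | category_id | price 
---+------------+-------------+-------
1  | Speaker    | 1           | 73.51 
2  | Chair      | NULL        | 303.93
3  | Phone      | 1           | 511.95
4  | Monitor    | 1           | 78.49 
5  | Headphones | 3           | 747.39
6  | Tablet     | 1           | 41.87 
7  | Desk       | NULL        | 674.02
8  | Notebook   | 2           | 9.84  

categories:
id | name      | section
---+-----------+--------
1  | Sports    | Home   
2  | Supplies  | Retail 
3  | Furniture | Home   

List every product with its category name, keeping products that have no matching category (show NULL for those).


LEFT JOIN keeps every row from products (the left table); where category_id has no match in categories, the category columns become NULL. Walk through each product:
  - product 1 (Speaker): category_id=1 -> matches Sports
  - product 2 (Chair): category_id=NULL, no match -> kept with NULL
  - product 3 (Phone): category_id=1 -> matches Sports
  - product 4 (Monitor): category_id=1 -> matches Sports
  - product 5 (Headphones): category_id=3 -> matches Furniture
  - product 6 (Tablet): category_id=1 -> matches Sports
  - product 7 (Desk): category_id=NULL, no match -> kept with NULL
  - product 8 (Notebook): category_id=2 -> matches Supplies
All 8 rows appear; 2 have NULL category.

SQL:
SELECT a.name, b.name AS category
FROM products a
LEFT JOIN categories b ON a.category_id = b.id

Result:
name       | category 
-----------+----------
Speaker    | Sports   
Chair      | NULL     
Phone      | Sports   
Monitor    | Sports   
Headphones | Furniture
Tablet     | Sports   
Desk       | NULL     
Notebook   | Supplies 


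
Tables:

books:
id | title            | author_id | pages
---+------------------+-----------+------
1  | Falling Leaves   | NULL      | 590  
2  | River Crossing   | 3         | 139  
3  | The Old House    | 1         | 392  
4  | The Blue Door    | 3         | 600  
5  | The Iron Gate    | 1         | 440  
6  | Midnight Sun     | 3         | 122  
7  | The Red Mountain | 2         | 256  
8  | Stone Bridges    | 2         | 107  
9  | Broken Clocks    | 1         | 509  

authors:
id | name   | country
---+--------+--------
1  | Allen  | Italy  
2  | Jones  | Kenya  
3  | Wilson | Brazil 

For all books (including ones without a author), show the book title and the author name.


LEFT JOIN keeps every row from books (the left table); where author_id has no match in authors, the author columns become NULL. Walk through each book:
  - book 1 (Falling Leaves): author_id=NULL, no match -> kept with NULL
  - book 2 (River Crossing): author_id=3 -> matches Wilson
  - book 3 (The Old House): author_id=1 -> matches Allen
  - book 4 (The Blue Door): author_id=3 -> matches Wilson
  - book 5 (The Iron Gate): author_id=1 -> matches Allen
  - book 6 (Midnight Sun): author_id=3 -> matches Wilson
  - book 7 (The Red Mountain): author_id=2 -> matches Jones
  - book 8 (Stone Bridges): author_id=2 -> matches Jones
  - book 9 (Broken Clocks): author_id=1 -> matches Allen
All 9 rows appear; 1 has NULL author.

SQL:
SELECT a.title, b.name AS author
FROM books a
LEFT JOIN authors b ON a.author_id = b.id

Result:
title            | author
-----------------+-------
Falling Leaves   | NULL  
River Crossing   | Wilson
The Old House    | Allen 
The Blue Door    | Wilson
The Iron Gate    | Allen 
Midnight Sun     | Wilson
The Red Mountain | Jones 
Stone Bridges    | Jones 
Broken Clocks    | Allen 


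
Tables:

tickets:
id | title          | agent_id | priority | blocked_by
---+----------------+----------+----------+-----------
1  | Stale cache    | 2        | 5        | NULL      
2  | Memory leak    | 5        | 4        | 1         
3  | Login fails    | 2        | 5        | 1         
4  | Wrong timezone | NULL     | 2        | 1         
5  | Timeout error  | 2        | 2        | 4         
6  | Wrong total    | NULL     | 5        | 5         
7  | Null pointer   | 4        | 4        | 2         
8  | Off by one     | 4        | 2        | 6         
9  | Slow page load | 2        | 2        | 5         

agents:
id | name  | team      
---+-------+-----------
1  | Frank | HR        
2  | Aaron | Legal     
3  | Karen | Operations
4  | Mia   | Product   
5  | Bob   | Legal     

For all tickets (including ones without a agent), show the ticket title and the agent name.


LEFT JOIN keeps every row from tickets (the left table); where agent_id has no match in agents, the agent columns become NULL. Walk through each ticket:
  - ticket 1 (Stale cache): agent_id=2 -> matches Aaron
  - ticket 2 (Memory leak): agent_id=5 -> matches Bob
  - ticket 3 (Login fails): agent_id=2 -> matches Aaron
  - ticket 4 (Wrong timezone): agent_id=NULL, no match -> kept with NULL
  - ticket 5 (Timeout error): agent_id=2 -> matches Aaron
  - ticket 6 (Wrong total): agent_id=NULL, no match -> kept with NULL
  - ticket 7 (Null pointer): agent_id=4 -> matches Mia
  - ticket 8 (Off by one): agent_id=4 -> matches Mia
  - ticket 9 (Slow page load): agent_id=2 -> matches Aaron
All 9 rows appear; 2 have NULL agent.

SQL:
SELECT a.title, b.name AS agent
FROM tickets a
LEFT JOIN agents b ON a.agent_id = b.id

Result:
title          | agent
---------------+------
Stale cache    | Aaron
Memory leak    | Bob  
Login fails    | Aaron
Wrong timezone | NULL 
Timeout error  | Aaron
Wrong total    | NULL 
Null pointer   | Mia  
Off by one     | Mia  
Slow page load | Aaron


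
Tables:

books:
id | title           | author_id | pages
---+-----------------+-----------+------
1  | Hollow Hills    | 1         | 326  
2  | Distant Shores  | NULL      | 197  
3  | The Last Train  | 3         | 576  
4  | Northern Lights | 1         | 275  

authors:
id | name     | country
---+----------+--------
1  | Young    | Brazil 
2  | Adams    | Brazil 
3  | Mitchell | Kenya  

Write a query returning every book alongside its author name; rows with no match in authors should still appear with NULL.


LEFT JOIN keeps every row from books (the left table); where author_id has no match in authors, the author columns become NULL. Walk through each book:
  - book 1 (Hollow Hills): author_id=1 -> matches Young
  - book 2 (Distant Shores): author_id=NULL, no match -> kept with NULL
  - book 3 (The Last Train): author_id=3 -> matches Mitchell
  - book 4 (Northern Lights): author_id=1 -> matches Young
All 4 rows appear; 1 has NULL author.

SQL:
SELECT a.title, b.name AS author
FROM books a
LEFT JOIN authors b ON a.author_id = b.id

Result:
title           | author  
----------------+---------
Hollow Hills    | Young   
Distant Shores  | NULL    
The Last Train  | Mitchell
Northern Lights | Young   


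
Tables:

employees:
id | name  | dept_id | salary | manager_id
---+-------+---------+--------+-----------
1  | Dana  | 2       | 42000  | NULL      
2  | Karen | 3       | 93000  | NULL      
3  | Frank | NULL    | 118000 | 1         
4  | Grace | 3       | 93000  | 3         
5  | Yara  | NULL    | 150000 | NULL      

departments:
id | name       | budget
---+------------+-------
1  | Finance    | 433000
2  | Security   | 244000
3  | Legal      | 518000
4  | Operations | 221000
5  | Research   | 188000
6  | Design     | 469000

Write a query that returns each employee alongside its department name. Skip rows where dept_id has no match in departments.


INNER JOIN keeps only employees rows whose dept_id matches an id in departments. Walk through each employee:
  - employee 1 (Dana): dept_id=2 -> matches Security
  - employee 2 (Karen): dept_id=3 -> matches Legal
  - employee 3 (Frank): dept_id=NULL, no match -> dropped
  - employee 4 (Grace): dept_id=3 -> matches Legal
  - employee 5 (Yara): dept_id=NULL, no match -> dropped
So 2 of 5 rows are dropped.

SQL:
SELECT a.name, b.name AS department
FROM employees a
INNER JOIN departments b ON a.dept_id = b.id

Result:
name  | department
------+-----------
Dana  | Security  
Karen | Legal     
Grace | Legal     


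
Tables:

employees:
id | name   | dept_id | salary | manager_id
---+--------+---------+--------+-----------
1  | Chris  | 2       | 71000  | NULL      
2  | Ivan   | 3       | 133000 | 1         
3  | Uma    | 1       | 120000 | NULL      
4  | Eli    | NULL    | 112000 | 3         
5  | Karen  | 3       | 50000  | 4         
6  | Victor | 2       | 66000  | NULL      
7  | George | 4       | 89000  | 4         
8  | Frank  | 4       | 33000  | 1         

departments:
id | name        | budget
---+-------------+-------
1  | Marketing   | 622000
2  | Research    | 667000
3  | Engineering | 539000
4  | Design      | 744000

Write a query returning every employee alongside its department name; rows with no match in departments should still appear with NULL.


LEFT JOIN keeps every row from employees (the left table); where dept_id has no match in departments, the department columns become NULL. Walk through each employee:
  - employee 1 (Chris): dept_id=2 -> matches Research
  - employee 2 (Ivan): dept_id=3 -> matches Engineering
  - employee 3 (Uma): dept_id=1 -> matches Marketing
  - employee 4 (Eli): dept_id=NULL, no match -> kept with NULL
  - employee 5 (Karen): dept_id=3 -> matches Engineering
  - employee 6 (Victor): dept_id=2 -> matches Research
  - employee 7 (George): dept_id=4 -> matches Design
  - employee 8 (Frank): dept_id=4 -> matches Design
All 8 rows appear; 1 has NULL department.

SQL:
SELECT a.name, b.name AS department
FROM employees a
LEFT JOIN departments b ON a.dept_id = b.id

Result:
name   | department 
-------+------------
Chris  | Research   
Ivan   | Engineering
Uma    | Marketing  
Eli    | NULL       
Karen  | Engineering
Victor | Research   
George | Design     
Frank  | Design     


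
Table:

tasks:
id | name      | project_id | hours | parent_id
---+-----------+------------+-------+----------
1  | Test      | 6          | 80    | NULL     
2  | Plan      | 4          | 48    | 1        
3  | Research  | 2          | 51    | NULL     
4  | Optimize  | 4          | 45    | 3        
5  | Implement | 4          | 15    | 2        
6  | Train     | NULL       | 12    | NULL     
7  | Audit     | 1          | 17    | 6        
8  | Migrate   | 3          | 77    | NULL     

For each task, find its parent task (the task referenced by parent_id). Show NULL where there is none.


This is a self-join: tasks is joined to a second copy of itself, matching each row's parent_id to another row's id. Use LEFT JOIN so rows with parent_id=NULL are kept.
  - task 1 (Test): parent_id=NULL -> NULL
  - task 2 (Plan): parent_id=1 -> Test
  - task 3 (Research): parent_id=NULL -> NULL
  - task 4 (Optimize): parent_id=3 -> Research
  - task 5 (Implement): parent_id=2 -> Plan
  - task 6 (Train): parent_id=NULL -> NULL
  - task 7 (Audit): parent_id=6 -> Train
  - task 8 (Migrate): parent_id=NULL -> NULL

SQL:
SELECT a.name AS item, b.name AS parent
FROM tasks a
LEFT JOIN tasks b ON a.parent_id = b.id

Result:
item      | parent  
----------+---------
Test      | NULL    
Plan      | Test    
Research  | NULL    
Optimize  | Research
Implement | Plan    
Train     | NULL    
Audit     | Train   
Migrate   | NULL    


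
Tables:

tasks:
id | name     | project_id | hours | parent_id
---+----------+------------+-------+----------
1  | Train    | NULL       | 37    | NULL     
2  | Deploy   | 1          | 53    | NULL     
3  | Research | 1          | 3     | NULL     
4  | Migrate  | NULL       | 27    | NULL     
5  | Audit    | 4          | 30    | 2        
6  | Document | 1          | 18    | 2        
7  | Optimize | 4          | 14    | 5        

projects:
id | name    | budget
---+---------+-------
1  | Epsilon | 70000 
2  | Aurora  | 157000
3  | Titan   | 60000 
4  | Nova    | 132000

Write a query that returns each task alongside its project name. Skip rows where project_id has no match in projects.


INNER JOIN keeps only tasks rows whose project_id matches an id in projects. Walk through each task:
  - task 1 (Train): project_id=NULL, no match -> dropped
  - task 2 (Deploy): project_id=1 -> matches Epsilon
  - task 3 (Research): project_id=1 -> matches Epsilon
  - task 4 (Migrate): project_id=NULL, no match -> dropped
  - task 5 (Audit): project_id=4 -> matches Nova
  - task 6 (Document): project_id=1 -> matches Epsilon
  - task 7 (Optimize): project_id=4 -> matches Nova
So 2 of 7 rows are dropped.

SQL:
SELECT a.name, b.name AS project
FROM tasks a
INNER JOIN projects b ON a.project_id = b.id

Result:
name     | project
---------+--------
Deploy   | Epsilon
Research | Epsilon
Audit    | Nova   
Document | Epsilon
Optimize | Nova   


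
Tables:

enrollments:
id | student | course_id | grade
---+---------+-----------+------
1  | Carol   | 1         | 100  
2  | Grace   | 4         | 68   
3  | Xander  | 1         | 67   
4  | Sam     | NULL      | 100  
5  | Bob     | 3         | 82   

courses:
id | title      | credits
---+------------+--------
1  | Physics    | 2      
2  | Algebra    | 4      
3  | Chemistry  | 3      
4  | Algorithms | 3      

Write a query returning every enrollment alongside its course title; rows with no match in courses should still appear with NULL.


LEFT JOIN keeps every row from enrollments (the left table); where course_id has no match in courses, the course columns become NULL. Walk through each enrollment:
  - enrollment 1 (Carol): course_id=1 -> matches Physics
  - enrollment 2 (Grace): course_id=4 -> matches Algorithms
  - enrollment 3 (Xander): course_id=1 -> matches Physics
  - enrollment 4 (Sam): course_id=NULL, no match -> kept with NULL
  - enrollment 5 (Bob): course_id=3 -> matches Chemistry
All 5 rows appear; 1 has NULL course.

SQL:
SELECT a.student, b.title AS course
FROM enrollments a
LEFT JOIN courses b ON a.course_id = b.id

Result:
student | course    
--------+-----------
Carol   | Physics   
Grace   | Algorithms
Xander  | Physics   
Sam     | NULL      
Bob     | Chemistry 
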